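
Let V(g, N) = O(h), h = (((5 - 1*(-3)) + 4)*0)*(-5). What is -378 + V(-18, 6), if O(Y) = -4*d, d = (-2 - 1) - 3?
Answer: -354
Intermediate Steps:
d = -6 (d = -3 - 3 = -6)
h = 0 (h = (((5 + 3) + 4)*0)*(-5) = ((8 + 4)*0)*(-5) = (12*0)*(-5) = 0*(-5) = 0)
O(Y) = 24 (O(Y) = -4*(-6) = 24)
V(g, N) = 24
-378 + V(-18, 6) = -378 + 24 = -354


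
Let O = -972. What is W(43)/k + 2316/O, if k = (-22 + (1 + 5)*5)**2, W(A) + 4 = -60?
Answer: -274/81 ≈ -3.3827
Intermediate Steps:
W(A) = -64 (W(A) = -4 - 60 = -64)
k = 64 (k = (-22 + 6*5)**2 = (-22 + 30)**2 = 8**2 = 64)
W(43)/k + 2316/O = -64/64 + 2316/(-972) = -64*1/64 + 2316*(-1/972) = -1 - 193/81 = -274/81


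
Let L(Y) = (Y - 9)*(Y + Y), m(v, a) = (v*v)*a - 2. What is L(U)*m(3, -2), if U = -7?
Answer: -4480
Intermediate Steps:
m(v, a) = -2 + a*v² (m(v, a) = v²*a - 2 = a*v² - 2 = -2 + a*v²)
L(Y) = 2*Y*(-9 + Y) (L(Y) = (-9 + Y)*(2*Y) = 2*Y*(-9 + Y))
L(U)*m(3, -2) = (2*(-7)*(-9 - 7))*(-2 - 2*3²) = (2*(-7)*(-16))*(-2 - 2*9) = 224*(-2 - 18) = 224*(-20) = -4480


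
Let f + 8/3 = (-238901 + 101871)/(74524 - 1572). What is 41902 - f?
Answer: 4585749409/109428 ≈ 41907.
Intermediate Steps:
f = -497353/109428 (f = -8/3 + (-238901 + 101871)/(74524 - 1572) = -8/3 - 137030/72952 = -8/3 - 137030*1/72952 = -8/3 - 68515/36476 = -497353/109428 ≈ -4.5450)
41902 - f = 41902 - 1*(-497353/109428) = 41902 + 497353/109428 = 4585749409/109428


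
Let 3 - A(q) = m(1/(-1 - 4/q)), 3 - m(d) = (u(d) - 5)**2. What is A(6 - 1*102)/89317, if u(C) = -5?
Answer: 100/89317 ≈ 0.0011196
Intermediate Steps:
m(d) = -97 (m(d) = 3 - (-5 - 5)**2 = 3 - 1*(-10)**2 = 3 - 1*100 = 3 - 100 = -97)
A(q) = 100 (A(q) = 3 - 1*(-97) = 3 + 97 = 100)
A(6 - 1*102)/89317 = 100/89317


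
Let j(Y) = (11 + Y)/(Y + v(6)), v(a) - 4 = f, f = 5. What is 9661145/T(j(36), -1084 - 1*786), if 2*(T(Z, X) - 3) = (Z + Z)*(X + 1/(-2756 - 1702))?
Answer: -1938122298450/391211837 ≈ -4954.1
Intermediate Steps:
v(a) = 9 (v(a) = 4 + 5 = 9)
j(Y) = (11 + Y)/(9 + Y) (j(Y) = (11 + Y)/(Y + 9) = (11 + Y)/(9 + Y))
T(Z, X) = 3 + Z*(-1/4458 + X) (T(Z, X) = 3 + ((Z + Z)*(X + 1/(-2756 - 1702)))/2 = 3 + ((2*Z)*(X + 1/(-4458)))/2 = 3 + ((2*Z)*(X - 1/4458))/2 = 3 + ((2*Z)*(-1/4458 + X))/2 = 3 + (2*Z*(-1/4458 + X))/2 = 3 + Z*(-1/4458 + X))
9661145/T(j(36), -1084 - 1*786) = 9661145/(3 - (11 + 36)/(4458*(9 + 36)) + (-1084 - 1*786)*((11 + 36)/(9 + 36))) = 9661145/(3 - 47/(4458*45) + (-1084 - 786)*(47/45)) = 9661145/(3 - 47/200610 - 374*47/9) = 9661145/(3 - 1/4458*47/45 - 1870*47/45) = 9661145/(3 - 47/200610 - 17578/9) = 9661145/(-391211837/200610) = 9661145*(-200610/391211837) = -1938122298450/391211837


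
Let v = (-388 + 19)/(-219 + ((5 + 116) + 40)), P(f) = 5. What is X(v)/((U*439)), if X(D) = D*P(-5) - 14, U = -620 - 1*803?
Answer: -1033/36232426 ≈ -2.8510e-5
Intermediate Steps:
U = -1423 (U = -620 - 803 = -1423)
v = 369/58 (v = -369/(-219 + (121 + 40)) = -369/(-219 + 161) = -369/(-58) = -369*(-1/58) = 369/58 ≈ 6.3621)
X(D) = -14 + 5*D (X(D) = D*5 - 14 = 5*D - 14 = -14 + 5*D)
X(v)/((U*439)) = (-14 + 5*(369/58))/((-1423*439)) = (-14 + 1845/58)/(-624697) = (1033/58)*(-1/624697) = -1033/36232426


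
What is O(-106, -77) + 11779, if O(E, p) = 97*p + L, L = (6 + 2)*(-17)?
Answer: 4174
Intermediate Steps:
L = -136 (L = 8*(-17) = -136)
O(E, p) = -136 + 97*p (O(E, p) = 97*p - 136 = -136 + 97*p)
O(-106, -77) + 11779 = (-136 + 97*(-77)) + 11779 = (-136 - 7469) + 11779 = -7605 + 11779 = 4174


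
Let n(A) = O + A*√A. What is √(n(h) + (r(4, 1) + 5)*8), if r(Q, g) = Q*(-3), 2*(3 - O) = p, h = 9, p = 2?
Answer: 3*I*√3 ≈ 5.1962*I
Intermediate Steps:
O = 2 (O = 3 - ½*2 = 3 - 1 = 2)
n(A) = 2 + A^(3/2) (n(A) = 2 + A*√A = 2 + A^(3/2))
r(Q, g) = -3*Q
√(n(h) + (r(4, 1) + 5)*8) = √((2 + 9^(3/2)) + (-3*4 + 5)*8) = √((2 + 27) + (-12 + 5)*8) = √(29 - 7*8) = √(29 - 56) = √(-27) = 3*I*√3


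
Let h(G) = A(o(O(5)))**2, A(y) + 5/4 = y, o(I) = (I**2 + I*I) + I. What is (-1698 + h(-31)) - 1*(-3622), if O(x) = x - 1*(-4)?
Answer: 491825/16 ≈ 30739.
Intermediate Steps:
O(x) = 4 + x (O(x) = x + 4 = 4 + x)
o(I) = I + 2*I**2 (o(I) = (I**2 + I**2) + I = 2*I**2 + I = I + 2*I**2)
A(y) = -5/4 + y
h(G) = 461041/16 (h(G) = (-5/4 + (4 + 5)*(1 + 2*(4 + 5)))**2 = (-5/4 + 9*(1 + 2*9))**2 = (-5/4 + 9*(1 + 18))**2 = (-5/4 + 9*19)**2 = (-5/4 + 171)**2 = (679/4)**2 = 461041/16)
(-1698 + h(-31)) - 1*(-3622) = (-1698 + 461041/16) - 1*(-3622) = 433873/16 + 3622 = 491825/16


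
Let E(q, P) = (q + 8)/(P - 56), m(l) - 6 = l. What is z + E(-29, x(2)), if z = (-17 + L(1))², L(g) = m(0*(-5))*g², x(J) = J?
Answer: 2185/18 ≈ 121.39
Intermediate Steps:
m(l) = 6 + l
L(g) = 6*g² (L(g) = (6 + 0*(-5))*g² = (6 + 0)*g² = 6*g²)
E(q, P) = (8 + q)/(-56 + P)
z = 121 (z = (-17 + 6*1²)² = (-17 + 6*1)² = (-17 + 6)² = (-11)² = 121)
z + E(-29, x(2)) = 121 + (8 - 29)/(-56 + 2) = 121 - 21/(-54) = 121 - 1/54*(-21) = 121 + 7/18 = 2185/18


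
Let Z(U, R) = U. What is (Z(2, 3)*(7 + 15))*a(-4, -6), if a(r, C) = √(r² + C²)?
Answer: 88*√13 ≈ 317.29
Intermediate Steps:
a(r, C) = √(C² + r²)
(Z(2, 3)*(7 + 15))*a(-4, -6) = (2*(7 + 15))*√((-6)² + (-4)²) = (2*22)*√(36 + 16) = 44*√52 = 44*(2*√13) = 88*√13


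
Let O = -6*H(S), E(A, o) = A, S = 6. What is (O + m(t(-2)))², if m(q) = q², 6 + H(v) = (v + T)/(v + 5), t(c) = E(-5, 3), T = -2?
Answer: 418609/121 ≈ 3459.6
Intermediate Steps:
t(c) = -5
H(v) = -6 + (-2 + v)/(5 + v) (H(v) = -6 + (v - 2)/(v + 5) = -6 + (-2 + v)/(5 + v))
O = 372/11 (O = -6*(-32 - 5*6)/(5 + 6) = -6*(-32 - 30)/11 = -6*(-62)/11 = -6*(-62/11) = 372/11 ≈ 33.818)
(O + m(t(-2)))² = (372/11 + (-5)²)² = (372/11 + 25)² = (647/11)² = 418609/121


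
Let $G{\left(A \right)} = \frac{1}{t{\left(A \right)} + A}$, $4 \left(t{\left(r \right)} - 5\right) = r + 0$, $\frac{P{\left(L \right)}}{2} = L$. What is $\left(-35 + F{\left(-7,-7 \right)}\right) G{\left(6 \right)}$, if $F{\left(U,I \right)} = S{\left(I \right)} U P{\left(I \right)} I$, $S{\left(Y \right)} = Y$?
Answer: $\frac{9534}{25} \approx 381.36$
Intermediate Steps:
$P{\left(L \right)} = 2 L$
$F{\left(U,I \right)} = 2 U I^{3}$ ($F{\left(U,I \right)} = I U 2 I I = I U 2 I^{2} = 2 U I^{3}$)
$t{\left(r \right)} = 5 + \frac{r}{4}$ ($t{\left(r \right)} = 5 + \frac{r + 0}{4} = 5 + \frac{r}{4}$)
$G{\left(A \right)} = \frac{1}{5 + \frac{5 A}{4}}$ ($G{\left(A \right)} = \frac{1}{\left(5 + \frac{A}{4}\right) + A} = \frac{1}{5 + \frac{5 A}{4}}$)
$\left(-35 + F{\left(-7,-7 \right)}\right) G{\left(6 \right)} = \left(-35 + 2 \left(-7\right) \left(-7\right)^{3}\right) \frac{4}{5 \left(4 + 6\right)} = \left(-35 + 2 \left(-7\right) \left(-343\right)\right) \frac{4}{5 \cdot 10} = \left(-35 + 4802\right) \frac{4}{5} \cdot \frac{1}{10} = 4767 \cdot \frac{2}{25} = \frac{9534}{25}$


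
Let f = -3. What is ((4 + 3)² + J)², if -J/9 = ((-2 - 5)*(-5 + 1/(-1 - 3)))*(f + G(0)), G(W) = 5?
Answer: 1500625/4 ≈ 3.7516e+5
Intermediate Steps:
J = -1323/2 (J = -9*(-2 - 5)*(-5 + 1/(-1 - 3))*(-3 + 5) = -9*(-7*(-5 + 1/(-4)))*2 = -9*(-7*(-5 - ¼))*2 = -9*(-7*(-21/4))*2 = -1323*2/4 = -9*147/2 = -1323/2 ≈ -661.50)
((4 + 3)² + J)² = ((4 + 3)² - 1323/2)² = (7² - 1323/2)² = (49 - 1323/2)² = (-1225/2)² = 1500625/4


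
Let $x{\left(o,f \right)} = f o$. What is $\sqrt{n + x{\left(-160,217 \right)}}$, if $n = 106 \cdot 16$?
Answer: $16 i \sqrt{129} \approx 181.73 i$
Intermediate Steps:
$n = 1696$
$\sqrt{n + x{\left(-160,217 \right)}} = \sqrt{1696 + 217 \left(-160\right)} = \sqrt{1696 - 34720} = \sqrt{-33024} = 16 i \sqrt{129}$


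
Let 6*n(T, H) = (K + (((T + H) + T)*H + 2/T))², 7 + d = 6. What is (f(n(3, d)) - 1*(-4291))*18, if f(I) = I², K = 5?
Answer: 6256286/81 ≈ 77238.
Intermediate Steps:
d = -1 (d = -7 + 6 = -1)
n(T, H) = (5 + 2/T + H*(H + 2*T))²/6 (n(T, H) = (5 + (((T + H) + T)*H + 2/T))²/6 = (5 + (((H + T) + T)*H + 2/T))²/6 = (5 + ((H + 2*T)*H + 2/T))²/6 = (5 + (H*(H + 2*T) + 2/T))²/6 = (5 + (2/T + H*(H + 2*T)))²/6 = (5 + 2/T + H*(H + 2*T))²/6)
(f(n(3, d)) - 1*(-4291))*18 = (((⅙)*(2 + 5*3 + 3*(-1)² + 2*(-1)*3²)²/3²)² - 1*(-4291))*18 = (((⅙)*(⅑)*(2 + 15 + 3*1 + 2*(-1)*9)²)² + 4291)*18 = (((⅙)*(⅑)*(2 + 15 + 3 - 18)²)² + 4291)*18 = (((⅙)*(⅑)*2²)² + 4291)*18 = (((⅙)*(⅑)*4)² + 4291)*18 = ((2/27)² + 4291)*18 = (4/729 + 4291)*18 = (3128143/729)*18 = 6256286/81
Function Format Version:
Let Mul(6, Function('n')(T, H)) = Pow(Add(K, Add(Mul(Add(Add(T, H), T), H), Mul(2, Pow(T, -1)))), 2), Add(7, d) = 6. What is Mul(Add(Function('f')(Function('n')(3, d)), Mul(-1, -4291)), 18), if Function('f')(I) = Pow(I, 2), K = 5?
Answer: Rational(6256286, 81) ≈ 77238.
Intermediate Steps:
d = -1 (d = Add(-7, 6) = -1)
Function('n')(T, H) = Mul(Rational(1, 6), Pow(Add(5, Mul(2, Pow(T, -1)), Mul(H, Add(H, Mul(2, T)))), 2)) (Function('n')(T, H) = Mul(Rational(1, 6), Pow(Add(5, Add(Mul(Add(Add(T, H), T), H), Mul(2, Pow(T, -1)))), 2)) = Mul(Rational(1, 6), Pow(Add(5, Add(Mul(Add(Add(H, T), T), H), Mul(2, Pow(T, -1)))), 2)) = Mul(Rational(1, 6), Pow(Add(5, Add(Mul(Add(H, Mul(2, T)), H), Mul(2, Pow(T, -1)))), 2)) = Mul(Rational(1, 6), Pow(Add(5, Add(Mul(H, Add(H, Mul(2, T))), Mul(2, Pow(T, -1)))), 2)) = Mul(Rational(1, 6), Pow(Add(5, Add(Mul(2, Pow(T, -1)), Mul(H, Add(H, Mul(2, T))))), 2)) = Mul(Rational(1, 6), Pow(Add(5, Mul(2, Pow(T, -1)), Mul(H, Add(H, Mul(2, T)))), 2)))
Mul(Add(Function('f')(Function('n')(3, d)), Mul(-1, -4291)), 18) = Mul(Add(Pow(Mul(Rational(1, 6), Pow(3, -2), Pow(Add(2, Mul(5, 3), Mul(3, Pow(-1, 2)), Mul(2, -1, Pow(3, 2))), 2)), 2), Mul(-1, -4291)), 18) = Mul(Add(Pow(Mul(Rational(1, 6), Rational(1, 9), Pow(Add(2, 15, Mul(3, 1), Mul(2, -1, 9)), 2)), 2), 4291), 18) = Mul(Add(Pow(Mul(Rational(1, 6), Rational(1, 9), Pow(Add(2, 15, 3, -18), 2)), 2), 4291), 18) = Mul(Add(Pow(Mul(Rational(1, 6), Rational(1, 9), Pow(2, 2)), 2), 4291), 18) = Mul(Add(Pow(Mul(Rational(1, 6), Rational(1, 9), 4), 2), 4291), 18) = Mul(Add(Pow(Rational(2, 27), 2), 4291), 18) = Mul(Add(Rational(4, 729), 4291), 18) = Mul(Rational(3128143, 729), 18) = Rational(6256286, 81)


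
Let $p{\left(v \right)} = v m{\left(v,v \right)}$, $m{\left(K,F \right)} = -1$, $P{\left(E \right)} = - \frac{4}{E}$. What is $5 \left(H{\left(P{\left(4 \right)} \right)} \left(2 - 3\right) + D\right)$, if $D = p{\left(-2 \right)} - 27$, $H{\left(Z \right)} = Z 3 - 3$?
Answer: $-95$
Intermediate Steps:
$H{\left(Z \right)} = -3 + 3 Z$ ($H{\left(Z \right)} = 3 Z - 3 = -3 + 3 Z$)
$p{\left(v \right)} = - v$ ($p{\left(v \right)} = v \left(-1\right) = - v$)
$D = -25$ ($D = \left(-1\right) \left(-2\right) - 27 = 2 - 27 = -25$)
$5 \left(H{\left(P{\left(4 \right)} \right)} \left(2 - 3\right) + D\right) = 5 \left(\left(-3 + 3 \left(- \frac{4}{4}\right)\right) \left(2 - 3\right) - 25\right) = 5 \left(\left(-3 + 3 \left(\left(-4\right) \frac{1}{4}\right)\right) \left(-1\right) - 25\right) = 5 \left(\left(-3 + 3 \left(-1\right)\right) \left(-1\right) - 25\right) = 5 \left(\left(-3 - 3\right) \left(-1\right) - 25\right) = 5 \left(\left(-6\right) \left(-1\right) - 25\right) = 5 \left(6 - 25\right) = 5 \left(-19\right) = -95$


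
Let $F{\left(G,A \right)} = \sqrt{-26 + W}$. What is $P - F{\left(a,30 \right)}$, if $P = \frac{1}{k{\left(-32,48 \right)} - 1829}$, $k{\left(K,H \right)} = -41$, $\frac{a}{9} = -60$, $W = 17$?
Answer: $- \frac{1}{1870} - 3 i \approx -0.00053476 - 3.0 i$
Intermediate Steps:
$a = -540$ ($a = 9 \left(-60\right) = -540$)
$F{\left(G,A \right)} = 3 i$ ($F{\left(G,A \right)} = \sqrt{-26 + 17} = \sqrt{-9} = 3 i$)
$P = - \frac{1}{1870}$ ($P = \frac{1}{-41 - 1829} = \frac{1}{-1870} = - \frac{1}{1870} \approx -0.00053476$)
$P - F{\left(a,30 \right)} = - \frac{1}{1870} - 3 i$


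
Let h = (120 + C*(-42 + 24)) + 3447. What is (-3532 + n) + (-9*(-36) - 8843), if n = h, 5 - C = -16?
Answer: -8862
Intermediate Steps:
C = 21 (C = 5 - 1*(-16) = 5 + 16 = 21)
h = 3189 (h = (120 + 21*(-42 + 24)) + 3447 = (120 + 21*(-18)) + 3447 = (120 - 378) + 3447 = -258 + 3447 = 3189)
n = 3189
(-3532 + n) + (-9*(-36) - 8843) = (-3532 + 3189) + (-9*(-36) - 8843) = -343 + (324 - 8843) = -343 - 8519 = -8862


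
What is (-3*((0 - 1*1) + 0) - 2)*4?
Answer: 4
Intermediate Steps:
(-3*((0 - 1*1) + 0) - 2)*4 = (-3*((0 - 1) + 0) - 2)*4 = (-3*(-1 + 0) - 2)*4 = (-3*(-1) - 2)*4 = (3 - 2)*4 = 1*4 = 4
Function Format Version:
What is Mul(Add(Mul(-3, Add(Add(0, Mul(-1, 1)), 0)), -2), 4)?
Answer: 4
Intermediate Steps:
Mul(Add(Mul(-3, Add(Add(0, Mul(-1, 1)), 0)), -2), 4) = Mul(Add(Mul(-3, Add(Add(0, -1), 0)), -2), 4) = Mul(Add(Mul(-3, Add(-1, 0)), -2), 4) = Mul(Add(Mul(-3, -1), -2), 4) = Mul(Add(3, -2), 4) = Mul(1, 4) = 4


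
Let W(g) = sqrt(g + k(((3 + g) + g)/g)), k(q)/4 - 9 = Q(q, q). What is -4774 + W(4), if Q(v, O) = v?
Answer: -4774 + sqrt(51) ≈ -4766.9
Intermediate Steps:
k(q) = 36 + 4*q
W(g) = sqrt(36 + g + 4*(3 + 2*g)/g) (W(g) = sqrt(g + (36 + 4*(((3 + g) + g)/g))) = sqrt(g + (36 + 4*((3 + 2*g)/g))) = sqrt(g + (36 + 4*(3 + 2*g)/g)) = sqrt(36 + g + 4*(3 + 2*g)/g))
-4774 + W(4) = -4774 + sqrt(44 + 4 + 12/4) = -4774 + sqrt(44 + 4 + 12*(1/4)) = -4774 + sqrt(44 + 4 + 3) = -4774 + sqrt(51)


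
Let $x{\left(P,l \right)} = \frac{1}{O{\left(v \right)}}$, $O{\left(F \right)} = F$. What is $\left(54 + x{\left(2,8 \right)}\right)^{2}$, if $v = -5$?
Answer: $\frac{72361}{25} \approx 2894.4$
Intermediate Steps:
$x{\left(P,l \right)} = - \frac{1}{5}$ ($x{\left(P,l \right)} = \frac{1}{-5} = - \frac{1}{5}$)
$\left(54 + x{\left(2,8 \right)}\right)^{2} = \left(54 - \frac{1}{5}\right)^{2} = \left(\frac{269}{5}\right)^{2} = \frac{72361}{25}$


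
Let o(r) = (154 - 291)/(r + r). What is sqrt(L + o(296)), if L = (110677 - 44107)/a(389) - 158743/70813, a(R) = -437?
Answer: I*sqrt(8994900163297093653)/241047452 ≈ 12.442*I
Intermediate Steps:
o(r) = -137/(2*r) (o(r) = -137*1/(2*r) = -137/(2*r))
L = -251757479/1628699 (L = (110677 - 44107)/(-437) - 158743/70813 = 66570*(-1/437) - 158743*1/70813 = -66570/437 - 158743/70813 = -251757479/1628699 ≈ -154.58)
sqrt(L + o(296)) = sqrt(-251757479/1628699 - 137/2/296) = sqrt(-251757479/1628699 - 137/2*1/296) = sqrt(-251757479/1628699 - 137/592) = sqrt(-149263559331/964189808) = I*sqrt(8994900163297093653)/241047452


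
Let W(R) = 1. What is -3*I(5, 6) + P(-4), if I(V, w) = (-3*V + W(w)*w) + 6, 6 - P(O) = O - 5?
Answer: 24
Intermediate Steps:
P(O) = 11 - O (P(O) = 6 - (O - 5) = 6 - (-5 + O) = 6 + (5 - O) = 11 - O)
I(V, w) = 6 + w - 3*V (I(V, w) = (-3*V + 1*w) + 6 = (-3*V + w) + 6 = (w - 3*V) + 6 = 6 + w - 3*V)
-3*I(5, 6) + P(-4) = -3*(6 + 6 - 3*5) + (11 - 1*(-4)) = -3*(6 + 6 - 15) + (11 + 4) = -3*(-3) + 15 = 9 + 15 = 24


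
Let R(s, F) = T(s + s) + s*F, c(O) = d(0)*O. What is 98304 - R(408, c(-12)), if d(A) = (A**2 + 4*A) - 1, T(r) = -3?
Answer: 93411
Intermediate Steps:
d(A) = -1 + A**2 + 4*A
c(O) = -O (c(O) = (-1 + 0**2 + 4*0)*O = (-1 + 0 + 0)*O = -O)
R(s, F) = -3 + F*s (R(s, F) = -3 + s*F = -3 + F*s)
98304 - R(408, c(-12)) = 98304 - (-3 - 1*(-12)*408) = 98304 - (-3 + 12*408) = 98304 - (-3 + 4896) = 98304 - 1*4893 = 98304 - 4893 = 93411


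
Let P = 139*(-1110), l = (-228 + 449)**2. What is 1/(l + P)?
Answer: -1/105449 ≈ -9.4833e-6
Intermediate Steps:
l = 48841 (l = 221**2 = 48841)
P = -154290
1/(l + P) = 1/(48841 - 154290) = 1/(-105449) = -1/105449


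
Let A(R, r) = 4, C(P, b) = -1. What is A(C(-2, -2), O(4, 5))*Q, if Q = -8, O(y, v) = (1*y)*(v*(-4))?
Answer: -32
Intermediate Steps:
O(y, v) = -4*v*y (O(y, v) = y*(-4*v) = -4*v*y)
A(C(-2, -2), O(4, 5))*Q = 4*(-8) = -32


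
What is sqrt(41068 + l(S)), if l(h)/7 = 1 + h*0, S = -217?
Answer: 5*sqrt(1643) ≈ 202.67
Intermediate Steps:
l(h) = 7 (l(h) = 7*(1 + h*0) = 7*(1 + 0) = 7*1 = 7)
sqrt(41068 + l(S)) = sqrt(41068 + 7) = sqrt(41075) = 5*sqrt(1643)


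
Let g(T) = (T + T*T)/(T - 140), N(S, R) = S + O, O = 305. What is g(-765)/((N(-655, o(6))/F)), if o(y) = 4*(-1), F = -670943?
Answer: -5601990654/4525 ≈ -1.2380e+6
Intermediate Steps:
o(y) = -4
N(S, R) = 305 + S (N(S, R) = S + 305 = 305 + S)
g(T) = (T + T**2)/(-140 + T)
g(-765)/((N(-655, o(6))/F)) = (-765*(1 - 765)/(-140 - 765))/(((305 - 655)/(-670943))) = (-765*(-764)/(-905))/((-350*(-1/670943))) = (-765*(-1/905)*(-764))/(50/95849) = -116892/181*95849/50 = -5601990654/4525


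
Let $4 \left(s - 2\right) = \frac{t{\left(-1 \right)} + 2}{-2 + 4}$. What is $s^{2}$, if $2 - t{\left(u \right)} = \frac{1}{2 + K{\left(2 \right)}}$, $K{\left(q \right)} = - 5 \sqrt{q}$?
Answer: $\frac{425067}{67712} + \frac{2305 \sqrt{2}}{33856} \approx 6.3739$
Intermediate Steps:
$t{\left(u \right)} = 2 - \frac{1}{2 - 5 \sqrt{2}}$
$s = \frac{461}{184} + \frac{5 \sqrt{2}}{368}$ ($s = 2 + \frac{\left(\left(\frac{47}{23} + \frac{5 \sqrt{2}}{46}\right) + 2\right) \frac{1}{-2 + 4}}{4} = 2 + \frac{\left(\frac{93}{23} + \frac{5 \sqrt{2}}{46}\right) \frac{1}{2}}{4} = 2 + \frac{\frac{93}{46} + \frac{5 \sqrt{2}}{92}}{4} = 2 + \left(\frac{93}{184} + \frac{5 \sqrt{2}}{368}\right) = \frac{461}{184} + \frac{5 \sqrt{2}}{368} \approx 2.5247$)
$s^{2} = \left(\frac{461}{184} + \frac{5 \sqrt{2}}{368}\right)^{2}$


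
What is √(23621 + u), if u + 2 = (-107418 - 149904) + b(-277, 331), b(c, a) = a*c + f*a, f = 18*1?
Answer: 2*I*√79858 ≈ 565.18*I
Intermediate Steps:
f = 18
b(c, a) = 18*a + a*c (b(c, a) = a*c + 18*a = 18*a + a*c)
u = -343053 (u = -2 + ((-107418 - 149904) + 331*(18 - 277)) = -2 + (-257322 + 331*(-259)) = -2 + (-257322 - 85729) = -2 - 343051 = -343053)
√(23621 + u) = √(23621 - 343053) = √(-319432) = 2*I*√79858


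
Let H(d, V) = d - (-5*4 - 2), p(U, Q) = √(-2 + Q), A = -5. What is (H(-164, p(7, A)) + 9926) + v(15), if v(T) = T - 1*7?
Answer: 9792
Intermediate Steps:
v(T) = -7 + T (v(T) = T - 7 = -7 + T)
H(d, V) = 22 + d (H(d, V) = d - (-20 - 2) = d - 1*(-22) = d + 22 = 22 + d)
(H(-164, p(7, A)) + 9926) + v(15) = ((22 - 164) + 9926) + (-7 + 15) = (-142 + 9926) + 8 = 9784 + 8 = 9792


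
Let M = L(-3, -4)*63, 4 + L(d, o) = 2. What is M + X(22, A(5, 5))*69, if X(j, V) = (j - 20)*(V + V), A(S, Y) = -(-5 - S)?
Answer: 2634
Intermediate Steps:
L(d, o) = -2 (L(d, o) = -4 + 2 = -2)
A(S, Y) = 5 + S
M = -126 (M = -2*63 = -126)
X(j, V) = 2*V*(-20 + j) (X(j, V) = (-20 + j)*(2*V) = 2*V*(-20 + j))
M + X(22, A(5, 5))*69 = -126 + (2*(5 + 5)*(-20 + 22))*69 = -126 + (2*10*2)*69 = -126 + 40*69 = -126 + 2760 = 2634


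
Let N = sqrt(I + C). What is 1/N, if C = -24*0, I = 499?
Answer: sqrt(499)/499 ≈ 0.044766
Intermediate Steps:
C = 0
N = sqrt(499) (N = sqrt(499 + 0) = sqrt(499) ≈ 22.338)
1/N = 1/(sqrt(499)) = sqrt(499)/499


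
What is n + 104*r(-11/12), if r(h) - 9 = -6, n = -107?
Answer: 205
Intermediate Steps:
r(h) = 3 (r(h) = 9 - 6 = 3)
n + 104*r(-11/12) = -107 + 104*3 = -107 + 312 = 205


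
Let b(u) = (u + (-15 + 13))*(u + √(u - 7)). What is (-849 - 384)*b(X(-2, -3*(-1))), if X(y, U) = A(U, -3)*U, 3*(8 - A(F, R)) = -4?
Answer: -897624 - 32058*√21 ≈ -1.0445e+6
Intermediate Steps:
A(F, R) = 28/3 (A(F, R) = 8 - ⅓*(-4) = 8 + 4/3 = 28/3)
X(y, U) = 28*U/3
b(u) = (-2 + u)*(u + √(-7 + u)) (b(u) = (u - 2)*(u + √(-7 + u)) = (-2 + u)*(u + √(-7 + u)))
(-849 - 384)*b(X(-2, -3*(-1))) = (-849 - 384)*((28*(-3*(-1))/3)² - 56*(-3*(-1))/3 - 2*√(-7 + 28*(-3*(-1))/3) + (28*(-3*(-1))/3)*√(-7 + 28*(-3*(-1))/3)) = -1233*(((28/3)*3)² - 56*3/3 - 2*√(-7 + (28/3)*3) + ((28/3)*3)*√(-7 + (28/3)*3)) = -1233*(28² - 2*28 - 2*√(-7 + 28) + 28*√(-7 + 28)) = -1233*(784 - 56 - 2*√21 + 28*√21) = -1233*(728 + 26*√21) = -897624 - 32058*√21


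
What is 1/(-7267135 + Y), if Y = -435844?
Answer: -1/7702979 ≈ -1.2982e-7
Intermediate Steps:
1/(-7267135 + Y) = 1/(-7267135 - 435844) = 1/(-7702979) = -1/7702979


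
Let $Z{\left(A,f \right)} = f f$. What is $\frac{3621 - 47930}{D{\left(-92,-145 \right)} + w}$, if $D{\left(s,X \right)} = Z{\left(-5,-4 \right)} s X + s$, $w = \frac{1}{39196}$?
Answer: $- \frac{1736735564}{8362388209} \approx -0.20768$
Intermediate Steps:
$Z{\left(A,f \right)} = f^{2}$
$w = \frac{1}{39196} \approx 2.5513 \cdot 10^{-5}$
$D{\left(s,X \right)} = s + 16 X s$ ($D{\left(s,X \right)} = \left(-4\right)^{2} s X + s = 16 s X + s = 16 X s + s = s + 16 X s$)
$\frac{3621 - 47930}{D{\left(-92,-145 \right)} + w} = \frac{3621 - 47930}{- 92 \left(1 + 16 \left(-145\right)\right) + \frac{1}{39196}} = - \frac{44309}{- 92 \left(1 - 2320\right) + \frac{1}{39196}} = - \frac{44309}{\left(-92\right) \left(-2319\right) + \frac{1}{39196}} = - \frac{44309}{213348 + \frac{1}{39196}} = - \frac{44309}{\frac{8362388209}{39196}} = \left(-44309\right) \frac{39196}{8362388209} = - \frac{1736735564}{8362388209}$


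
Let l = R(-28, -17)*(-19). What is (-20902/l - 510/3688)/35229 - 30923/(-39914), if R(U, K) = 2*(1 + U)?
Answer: 514877285307599/665079948913716 ≈ 0.77416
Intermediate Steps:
R(U, K) = 2 + 2*U
l = 1026 (l = (2 + 2*(-28))*(-19) = (2 - 56)*(-19) = -54*(-19) = 1026)
(-20902/l - 510/3688)/35229 - 30923/(-39914) = (-20902/1026 - 510/3688)/35229 - 30923/(-39914) = (-20902*1/1026 - 510*1/3688)*(1/35229) - 30923*(-1/39914) = (-10451/513 - 255/1844)*(1/35229) + 30923/39914 = -19402459/945972*1/35229 + 30923/39914 = -19402459/33325647588 + 30923/39914 = 514877285307599/665079948913716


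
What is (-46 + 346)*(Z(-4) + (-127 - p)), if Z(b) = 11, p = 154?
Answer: -81000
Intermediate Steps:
(-46 + 346)*(Z(-4) + (-127 - p)) = (-46 + 346)*(11 + (-127 - 1*154)) = 300*(11 + (-127 - 154)) = 300*(11 - 281) = 300*(-270) = -81000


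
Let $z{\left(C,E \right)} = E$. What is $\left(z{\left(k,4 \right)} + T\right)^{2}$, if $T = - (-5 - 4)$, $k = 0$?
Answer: $169$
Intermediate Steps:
$T = 9$ ($T = \left(-1\right) \left(-9\right) = 9$)
$\left(z{\left(k,4 \right)} + T\right)^{2} = \left(4 + 9\right)^{2} = 13^{2} = 169$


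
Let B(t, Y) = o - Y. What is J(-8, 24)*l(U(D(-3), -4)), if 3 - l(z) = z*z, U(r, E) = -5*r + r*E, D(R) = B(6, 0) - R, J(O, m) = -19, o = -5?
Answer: 6099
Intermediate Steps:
B(t, Y) = -5 - Y
D(R) = -5 - R (D(R) = (-5 - 1*0) - R = (-5 + 0) - R = -5 - R)
U(r, E) = -5*r + E*r
l(z) = 3 - z² (l(z) = 3 - z*z = 3 - z²)
J(-8, 24)*l(U(D(-3), -4)) = -19*(3 - ((-5 - 1*(-3))*(-5 - 4))²) = -19*(3 - ((-5 + 3)*(-9))²) = -19*(3 - (-2*(-9))²) = -19*(3 - 1*18²) = -19*(3 - 1*324) = -19*(3 - 324) = -19*(-321) = 6099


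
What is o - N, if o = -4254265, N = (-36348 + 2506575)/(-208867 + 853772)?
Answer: -2743599240052/644905 ≈ -4.2543e+6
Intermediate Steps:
N = 2470227/644905 ≈ 3.8304
o - N = -4254265 - 1*2470227/644905 = -4254265 - 2470227/644905 = -2743599240052/644905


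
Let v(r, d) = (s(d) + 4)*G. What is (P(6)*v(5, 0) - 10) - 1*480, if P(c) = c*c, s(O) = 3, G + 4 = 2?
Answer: -994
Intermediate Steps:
G = -2 (G = -4 + 2 = -2)
P(c) = c**2
v(r, d) = -14 (v(r, d) = (3 + 4)*(-2) = 7*(-2) = -14)
(P(6)*v(5, 0) - 10) - 1*480 = (6**2*(-14) - 10) - 1*480 = (36*(-14) - 10) - 480 = (-504 - 10) - 480 = -514 - 480 = -994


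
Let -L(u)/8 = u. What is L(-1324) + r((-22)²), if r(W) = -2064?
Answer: 8528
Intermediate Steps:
L(u) = -8*u
L(-1324) + r((-22)²) = -8*(-1324) - 2064 = 10592 - 2064 = 8528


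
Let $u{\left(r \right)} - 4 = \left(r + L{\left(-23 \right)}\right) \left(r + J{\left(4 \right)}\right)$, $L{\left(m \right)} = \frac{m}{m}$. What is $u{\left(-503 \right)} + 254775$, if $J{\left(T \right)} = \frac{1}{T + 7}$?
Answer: $\frac{5579633}{11} \approx 5.0724 \cdot 10^{5}$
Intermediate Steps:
$L{\left(m \right)} = 1$
$J{\left(T \right)} = \frac{1}{7 + T}$
$u{\left(r \right)} = 4 + \left(1 + r\right) \left(\frac{1}{11} + r\right)$ ($u{\left(r \right)} = 4 + \left(r + 1\right) \left(r + \frac{1}{7 + 4}\right) = 4 + \left(1 + r\right) \left(r + \frac{1}{11}\right) = 4 + \left(1 + r\right) \left(\frac{1}{11} + r\right)$)
$u{\left(-503 \right)} + 254775 = \left(\frac{45}{11} + \left(-503\right)^{2} + \frac{12}{11} \left(-503\right)\right) + 254775 = \left(\frac{45}{11} + 253009 - \frac{6036}{11}\right) + 254775 = \frac{2777108}{11} + 254775 = \frac{5579633}{11}$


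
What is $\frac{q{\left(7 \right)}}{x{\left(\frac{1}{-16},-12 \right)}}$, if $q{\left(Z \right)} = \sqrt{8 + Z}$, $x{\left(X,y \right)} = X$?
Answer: $- 16 \sqrt{15} \approx -61.968$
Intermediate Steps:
$\frac{q{\left(7 \right)}}{x{\left(\frac{1}{-16},-12 \right)}} = \frac{\sqrt{8 + 7}}{\frac{1}{-16}} = \frac{\sqrt{15}}{- \frac{1}{16}} = \sqrt{15} \left(-16\right) = - 16 \sqrt{15}$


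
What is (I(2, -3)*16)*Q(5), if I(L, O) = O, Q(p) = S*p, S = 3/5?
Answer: -144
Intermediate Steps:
S = ⅗ (S = 3*(⅕) = ⅗ ≈ 0.60000)
Q(p) = 3*p/5
(I(2, -3)*16)*Q(5) = (-3*16)*((⅗)*5) = -48*3 = -144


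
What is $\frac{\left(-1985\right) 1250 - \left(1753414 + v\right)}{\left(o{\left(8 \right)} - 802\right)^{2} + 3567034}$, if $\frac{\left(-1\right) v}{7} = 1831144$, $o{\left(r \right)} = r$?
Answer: $\frac{4291672}{2098735} \approx 2.0449$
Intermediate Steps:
$v = -12818008$ ($v = \left(-7\right) 1831144 = -12818008$)
$\frac{\left(-1985\right) 1250 - \left(1753414 + v\right)}{\left(o{\left(8 \right)} - 802\right)^{2} + 3567034} = \frac{\left(-1985\right) 1250 - -11064594}{\left(8 - 802\right)^{2} + 3567034} = \frac{-2481250 + \left(-1753414 + 12818008\right)}{\left(-794\right)^{2} + 3567034} = \frac{-2481250 + 11064594}{630436 + 3567034} = \frac{8583344}{4197470} = 8583344 \cdot \frac{1}{4197470} = \frac{4291672}{2098735}$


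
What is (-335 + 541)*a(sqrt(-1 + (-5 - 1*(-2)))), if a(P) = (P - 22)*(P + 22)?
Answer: -100528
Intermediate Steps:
a(P) = (-22 + P)*(22 + P)
(-335 + 541)*a(sqrt(-1 + (-5 - 1*(-2)))) = (-335 + 541)*(-484 + (sqrt(-1 + (-5 - 1*(-2))))**2) = 206*(-484 + (sqrt(-1 + (-5 + 2)))**2) = 206*(-484 + (sqrt(-1 - 3))**2) = 206*(-484 + (sqrt(-4))**2) = 206*(-484 + (2*I)**2) = 206*(-484 - 4) = 206*(-488) = -100528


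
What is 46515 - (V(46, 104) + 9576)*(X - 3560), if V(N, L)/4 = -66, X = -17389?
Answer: 195123603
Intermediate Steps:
V(N, L) = -264 (V(N, L) = 4*(-66) = -264)
46515 - (V(46, 104) + 9576)*(X - 3560) = 46515 - (-264 + 9576)*(-17389 - 3560) = 46515 - 9312*(-20949) = 46515 - 1*(-195077088) = 46515 + 195077088 = 195123603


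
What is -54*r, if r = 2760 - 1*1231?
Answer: -82566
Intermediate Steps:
r = 1529 (r = 2760 - 1231 = 1529)
-54*r = -54*1529 = -82566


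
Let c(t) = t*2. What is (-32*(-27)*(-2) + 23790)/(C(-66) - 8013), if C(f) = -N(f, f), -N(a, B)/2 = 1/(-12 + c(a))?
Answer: -1588464/576937 ≈ -2.7533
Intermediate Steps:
c(t) = 2*t
N(a, B) = -2/(-12 + 2*a)
C(f) = 1/(-6 + f) (C(f) = -(-1)/(-6 + f) = 1/(-6 + f))
(-32*(-27)*(-2) + 23790)/(C(-66) - 8013) = (-32*(-27)*(-2) + 23790)/(1/(-6 - 66) - 8013) = (864*(-2) + 23790)/(1/(-72) - 8013) = (-1728 + 23790)/(-1/72 - 8013) = 22062/(-576937/72) = 22062*(-72/576937) = -1588464/576937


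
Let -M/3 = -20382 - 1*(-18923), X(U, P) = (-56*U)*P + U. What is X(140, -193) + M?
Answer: 1517637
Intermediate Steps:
X(U, P) = U - 56*P*U (X(U, P) = -56*P*U + U = U - 56*P*U)
M = 4377 (M = -3*(-20382 - 1*(-18923)) = -3*(-20382 + 18923) = -3*(-1459) = 4377)
X(140, -193) + M = 140*(1 - 56*(-193)) + 4377 = 140*(1 + 10808) + 4377 = 140*10809 + 4377 = 1513260 + 4377 = 1517637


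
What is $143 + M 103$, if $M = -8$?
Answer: $-681$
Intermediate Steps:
$143 + M 103 = 143 - 824 = -681$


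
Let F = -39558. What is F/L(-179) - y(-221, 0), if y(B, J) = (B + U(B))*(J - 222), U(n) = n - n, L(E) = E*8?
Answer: -35108613/716 ≈ -49034.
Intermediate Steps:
L(E) = 8*E
U(n) = 0
y(B, J) = B*(-222 + J) (y(B, J) = (B + 0)*(J - 222) = B*(-222 + J))
F/L(-179) - y(-221, 0) = -39558/(8*(-179)) - (-221)*(-222 + 0) = -39558/(-1432) - (-221)*(-222) = -39558*(-1/1432) - 1*49062 = 19779/716 - 49062 = -35108613/716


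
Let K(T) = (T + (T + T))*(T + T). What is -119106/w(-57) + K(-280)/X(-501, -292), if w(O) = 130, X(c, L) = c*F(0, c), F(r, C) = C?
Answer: -382494527/418335 ≈ -914.33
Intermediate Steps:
X(c, L) = c² (X(c, L) = c*c = c²)
K(T) = 6*T² (K(T) = (T + 2*T)*(2*T) = (3*T)*(2*T) = 6*T²)
-119106/w(-57) + K(-280)/X(-501, -292) = -119106/130 + (6*(-280)²)/((-501)²) = -119106*1/130 + (6*78400)/251001 = -4581/5 + 470400*(1/251001) = -4581/5 + 156800/83667 = -382494527/418335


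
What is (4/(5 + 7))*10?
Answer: 10/3 ≈ 3.3333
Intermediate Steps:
(4/(5 + 7))*10 = (4/12)*10 = (4*(1/12))*10 = (⅓)*10 = 10/3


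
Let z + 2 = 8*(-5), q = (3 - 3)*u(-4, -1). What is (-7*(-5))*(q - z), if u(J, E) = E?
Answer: 1470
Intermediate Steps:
q = 0 (q = (3 - 3)*(-1) = 0*(-1) = 0)
z = -42 (z = -2 + 8*(-5) = -2 - 40 = -42)
(-7*(-5))*(q - z) = (-7*(-5))*(0 - 1*(-42)) = 35*(0 + 42) = 35*42 = 1470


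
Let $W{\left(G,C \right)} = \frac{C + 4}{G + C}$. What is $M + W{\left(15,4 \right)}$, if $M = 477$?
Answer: $\frac{9071}{19} \approx 477.42$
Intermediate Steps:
$W{\left(G,C \right)} = \frac{4 + C}{C + G}$
$M + W{\left(15,4 \right)} = 477 + \frac{4 + 4}{4 + 15} = 477 + \frac{1}{19} \cdot 8 = 477 + \frac{8}{19} = \frac{9071}{19}$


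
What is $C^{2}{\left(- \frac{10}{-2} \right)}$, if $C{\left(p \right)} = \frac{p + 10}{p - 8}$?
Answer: $25$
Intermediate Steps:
$C{\left(p \right)} = \frac{10 + p}{-8 + p}$
$C^{2}{\left(- \frac{10}{-2} \right)} = \left(\frac{10 - \frac{10}{-2}}{-8 - \frac{10}{-2}}\right)^{2} = \left(\frac{10 - -5}{-8 - -5}\right)^{2} = \left(\frac{10 + 5}{-8 + 5}\right)^{2} = \left(\frac{1}{-3} \cdot 15\right)^{2} = \left(\left(- \frac{1}{3}\right) 15\right)^{2} = \left(-5\right)^{2} = 25$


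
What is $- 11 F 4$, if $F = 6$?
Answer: $-264$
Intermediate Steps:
$- 11 F 4 = \left(-11\right) 6 \cdot 4 = \left(-66\right) 4 = -264$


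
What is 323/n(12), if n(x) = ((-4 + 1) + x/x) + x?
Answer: 323/10 ≈ 32.300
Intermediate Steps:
n(x) = -2 + x (n(x) = (-3 + 1) + x = -2 + x)
323/n(12) = 323/(-2 + 12) = 323/10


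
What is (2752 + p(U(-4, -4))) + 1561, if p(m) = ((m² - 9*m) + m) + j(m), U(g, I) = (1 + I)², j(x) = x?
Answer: 4331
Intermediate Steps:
p(m) = m² - 7*m (p(m) = ((m² - 9*m) + m) + m = (m² - 8*m) + m = m² - 7*m)
(2752 + p(U(-4, -4))) + 1561 = (2752 + (1 - 4)²*(-7 + (1 - 4)²)) + 1561 = (2752 + (-3)²*(-7 + (-3)²)) + 1561 = (2752 + 9*(-7 + 9)) + 1561 = (2752 + 9*2) + 1561 = (2752 + 18) + 1561 = 2770 + 1561 = 4331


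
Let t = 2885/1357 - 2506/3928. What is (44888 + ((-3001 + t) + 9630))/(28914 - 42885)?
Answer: -137304395335/37234782708 ≈ -3.6875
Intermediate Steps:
t = 3965819/2665148 (t = 2885*(1/1357) - 2506*1/3928 = 2885/1357 - 1253/1964 = 3965819/2665148 ≈ 1.4880)
(44888 + ((-3001 + t) + 9630))/(28914 - 42885) = (44888 + ((-3001 + 3965819/2665148) + 9630))/(28914 - 42885) = (44888 + (-7994143329/2665148 + 9630))/(-13971) = (44888 + 17671231911/2665148)*(-1/13971) = (137304395335/2665148)*(-1/13971) = -137304395335/37234782708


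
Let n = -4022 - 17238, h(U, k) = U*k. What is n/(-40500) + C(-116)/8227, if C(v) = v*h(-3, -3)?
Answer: 6631201/16659675 ≈ 0.39804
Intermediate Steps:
C(v) = 9*v (C(v) = v*(-3*(-3)) = v*9 = 9*v)
n = -21260
n/(-40500) + C(-116)/8227 = -21260/(-40500) + (9*(-116))/8227 = -21260*(-1/40500) - 1044*1/8227 = 1063/2025 - 1044/8227 = 6631201/16659675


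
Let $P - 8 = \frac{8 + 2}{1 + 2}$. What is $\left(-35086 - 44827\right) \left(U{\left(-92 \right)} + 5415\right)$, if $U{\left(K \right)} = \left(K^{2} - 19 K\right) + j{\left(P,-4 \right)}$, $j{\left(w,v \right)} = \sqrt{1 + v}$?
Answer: $-1248800451 - 79913 i \sqrt{3} \approx -1.2488 \cdot 10^{9} - 1.3841 \cdot 10^{5} i$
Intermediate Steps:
$P = \frac{34}{3}$ ($P = 8 + \frac{8 + 2}{1 + 2} = 8 + \frac{10}{3} = \frac{34}{3} \approx 11.333$)
$U{\left(K \right)} = K^{2} - 19 K + i \sqrt{3}$ ($U{\left(K \right)} = \left(K^{2} - 19 K\right) + \sqrt{1 - 4} = \left(K^{2} - 19 K\right) + \sqrt{-3} = \left(K^{2} - 19 K\right) + i \sqrt{3} = K^{2} - 19 K + i \sqrt{3}$)
$\left(-35086 - 44827\right) \left(U{\left(-92 \right)} + 5415\right) = \left(-35086 - 44827\right) \left(\left(\left(-92\right)^{2} - -1748 + i \sqrt{3}\right) + 5415\right) = - 79913 \left(\left(8464 + 1748 + i \sqrt{3}\right) + 5415\right) = - 79913 \left(\left(10212 + i \sqrt{3}\right) + 5415\right) = - 79913 \left(15627 + i \sqrt{3}\right) = -1248800451 - 79913 i \sqrt{3}$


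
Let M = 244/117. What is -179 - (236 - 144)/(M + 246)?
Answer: -113183/631 ≈ -179.37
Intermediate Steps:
M = 244/117 (M = 244*(1/117) = 244/117 ≈ 2.0855)
-179 - (236 - 144)/(M + 246) = -179 - (236 - 144)/(244/117 + 246) = -179 - 92/29026/117 = -179 - 92*117/29026 = -179 - 1*234/631 = -179 - 234/631 = -113183/631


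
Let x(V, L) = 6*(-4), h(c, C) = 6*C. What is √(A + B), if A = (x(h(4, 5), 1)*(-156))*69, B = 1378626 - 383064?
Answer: 3*√139322 ≈ 1119.8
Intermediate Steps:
x(V, L) = -24
B = 995562
A = 258336 (A = -24*(-156)*69 = 3744*69 = 258336)
√(A + B) = √(258336 + 995562) = √1253898 = 3*√139322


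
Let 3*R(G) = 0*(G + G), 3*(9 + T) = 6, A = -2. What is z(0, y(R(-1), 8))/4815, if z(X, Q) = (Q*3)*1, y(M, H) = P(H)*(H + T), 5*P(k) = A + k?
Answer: 2/2675 ≈ 0.00074766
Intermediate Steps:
P(k) = -⅖ + k/5 (P(k) = (-2 + k)/5 = -⅖ + k/5)
T = -7 (T = -9 + (⅓)*6 = -9 + 2 = -7)
R(G) = 0 (R(G) = (0*(G + G))/3 = (0*(2*G))/3 = (⅓)*0 = 0)
y(M, H) = (-7 + H)*(-⅖ + H/5) (y(M, H) = (-⅖ + H/5)*(H - 7) = (-⅖ + H/5)*(-7 + H) = (-7 + H)*(-⅖ + H/5))
z(X, Q) = 3*Q (z(X, Q) = (3*Q)*1 = 3*Q)
z(0, y(R(-1), 8))/4815 = (3*((-7 + 8)*(-2 + 8)/5))/4815 = (3*((⅕)*1*6))*(1/4815) = (3*(6/5))*(1/4815) = (18/5)*(1/4815) = 2/2675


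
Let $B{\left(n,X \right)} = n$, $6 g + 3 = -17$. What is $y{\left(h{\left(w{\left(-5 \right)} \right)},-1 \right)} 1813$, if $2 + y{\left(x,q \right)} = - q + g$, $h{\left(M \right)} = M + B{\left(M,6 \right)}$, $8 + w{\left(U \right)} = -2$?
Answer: $- \frac{23569}{3} \approx -7856.3$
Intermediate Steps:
$g = - \frac{10}{3}$ ($g = - \frac{1}{2} + \frac{1}{6} \left(-17\right) = - \frac{1}{2} - \frac{17}{6} = - \frac{10}{3} \approx -3.3333$)
$w{\left(U \right)} = -10$ ($w{\left(U \right)} = -8 - 2 = -10$)
$h{\left(M \right)} = 2 M$ ($h{\left(M \right)} = M + M = 2 M$)
$y{\left(x,q \right)} = - \frac{16}{3} - q$ ($y{\left(x,q \right)} = -2 - \left(\frac{10}{3} + q\right) = - \frac{16}{3} - q$)
$y{\left(h{\left(w{\left(-5 \right)} \right)},-1 \right)} 1813 = \left(- \frac{16}{3} - -1\right) 1813 = \left(- \frac{16}{3} + 1\right) 1813 = \left(- \frac{13}{3}\right) 1813 = - \frac{23569}{3}$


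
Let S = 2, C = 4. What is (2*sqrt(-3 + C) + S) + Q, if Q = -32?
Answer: -28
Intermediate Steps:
(2*sqrt(-3 + C) + S) + Q = (2*sqrt(-3 + 4) + 2) - 32 = (2*sqrt(1) + 2) - 32 = (2*1 + 2) - 32 = (2 + 2) - 32 = 4 - 32 = -28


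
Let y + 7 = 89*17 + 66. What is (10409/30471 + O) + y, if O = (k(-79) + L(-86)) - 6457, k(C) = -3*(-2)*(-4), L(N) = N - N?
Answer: -21367390/4353 ≈ -4908.7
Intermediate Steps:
L(N) = 0
k(C) = -24 (k(C) = 6*(-4) = -24)
O = -6481 (O = (-24 + 0) - 6457 = -24 - 6457 = -6481)
y = 1572 (y = -7 + (89*17 + 66) = -7 + (1513 + 66) = -7 + 1579 = 1572)
(10409/30471 + O) + y = (10409/30471 - 6481) + 1572 = (10409*(1/30471) - 6481) + 1572 = (1487/4353 - 6481) + 1572 = -28210306/4353 + 1572 = -21367390/4353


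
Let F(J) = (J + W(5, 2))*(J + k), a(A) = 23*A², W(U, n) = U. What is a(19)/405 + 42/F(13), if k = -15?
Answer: 15661/810 ≈ 19.335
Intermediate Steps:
F(J) = (-15 + J)*(5 + J) (F(J) = (J + 5)*(J - 15) = (5 + J)*(-15 + J) = (-15 + J)*(5 + J))
a(19)/405 + 42/F(13) = (23*19²)/405 + 42/(-75 + 13² - 10*13) = (23*361)*(1/405) + 42/(-75 + 169 - 130) = 8303*(1/405) + 42/(-36) = 8303/405 + 42*(-1/36) = 8303/405 - 7/6 = 15661/810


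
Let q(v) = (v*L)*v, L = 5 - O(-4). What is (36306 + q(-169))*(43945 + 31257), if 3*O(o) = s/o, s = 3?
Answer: 28012933005/2 ≈ 1.4006e+10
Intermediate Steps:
O(o) = 1/o (O(o) = (3/o)/3 = 1/o)
L = 21/4 (L = 5 - 1/(-4) = 5 - 1*(-1/4) = 5 + 1/4 = 21/4 ≈ 5.2500)
q(v) = 21*v**2/4 (q(v) = (v*(21/4))*v = (21*v/4)*v = 21*v**2/4)
(36306 + q(-169))*(43945 + 31257) = (36306 + (21/4)*(-169)**2)*(43945 + 31257) = (36306 + (21/4)*28561)*75202 = (36306 + 599781/4)*75202 = (745005/4)*75202 = 28012933005/2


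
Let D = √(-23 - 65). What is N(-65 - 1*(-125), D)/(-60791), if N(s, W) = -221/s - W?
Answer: 221/3647460 + 2*I*√22/60791 ≈ 6.059e-5 + 0.00015431*I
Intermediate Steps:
D = 2*I*√22 (D = √(-88) = 2*I*√22 ≈ 9.3808*I)
N(s, W) = -W - 221/s
N(-65 - 1*(-125), D)/(-60791) = (-2*I*√22 - 221/(-65 - 1*(-125)))/(-60791) = (-2*I*√22 - 221/(-65 + 125))*(-1/60791) = (-2*I*√22 - 221/60)*(-1/60791) = (-221/60 - 2*I*√22)*(-1/60791) = 221/3647460 + 2*I*√22/60791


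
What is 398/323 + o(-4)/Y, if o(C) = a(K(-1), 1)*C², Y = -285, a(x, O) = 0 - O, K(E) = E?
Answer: 6242/4845 ≈ 1.2883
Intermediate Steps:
a(x, O) = -O
o(C) = -C² (o(C) = (-1*1)*C² = -C²)
398/323 + o(-4)/Y = 398/323 - 1*(-4)²/(-285) = 398*(1/323) - 1*16*(-1/285) = 398/323 - 16*(-1/285) = 398/323 + 16/285 = 6242/4845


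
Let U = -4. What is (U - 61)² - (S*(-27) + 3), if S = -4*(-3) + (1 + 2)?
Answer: 4627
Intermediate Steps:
S = 15 (S = 12 + 3 = 15)
(U - 61)² - (S*(-27) + 3) = (-4 - 61)² - (15*(-27) + 3) = (-65)² - (-405 + 3) = 4225 - 1*(-402) = 4225 + 402 = 4627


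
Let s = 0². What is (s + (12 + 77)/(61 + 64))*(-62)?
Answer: -5518/125 ≈ -44.144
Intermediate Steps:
s = 0
(s + (12 + 77)/(61 + 64))*(-62) = (0 + (12 + 77)/(61 + 64))*(-62) = (0 + 89/125)*(-62) = (89/125)*(-62) = -5518/125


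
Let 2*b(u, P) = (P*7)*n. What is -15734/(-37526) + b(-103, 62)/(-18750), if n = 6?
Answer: 20512804/58634375 ≈ 0.34984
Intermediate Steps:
b(u, P) = 21*P (b(u, P) = ((P*7)*6)/2 = ((7*P)*6)/2 = (42*P)/2 = 21*P)
-15734/(-37526) + b(-103, 62)/(-18750) = -15734/(-37526) + (21*62)/(-18750) = -15734*(-1/37526) + 1302*(-1/18750) = 7867/18763 - 217/3125 = 20512804/58634375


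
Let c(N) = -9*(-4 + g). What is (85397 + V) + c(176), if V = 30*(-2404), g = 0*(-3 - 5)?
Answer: 13313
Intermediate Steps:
g = 0 (g = 0*(-8) = 0)
V = -72120
c(N) = 36 (c(N) = -9*(-4 + 0) = -9*(-4) = 36)
(85397 + V) + c(176) = (85397 - 72120) + 36 = 13277 + 36 = 13313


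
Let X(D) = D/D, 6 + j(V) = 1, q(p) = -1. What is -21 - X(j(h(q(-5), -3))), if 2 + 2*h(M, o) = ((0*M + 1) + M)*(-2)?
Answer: -22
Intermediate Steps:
h(M, o) = -2 - M (h(M, o) = -1 + (((0*M + 1) + M)*(-2))/2 = -1 + (((0 + 1) + M)*(-2))/2 = -1 + ((1 + M)*(-2))/2 = -1 + (-2 - 2*M)/2 = -1 + (-1 - M) = -2 - M)
j(V) = -5 (j(V) = -6 + 1 = -5)
X(D) = 1
-21 - X(j(h(q(-5), -3))) = -21 - 1*1 = -21 - 1 = -22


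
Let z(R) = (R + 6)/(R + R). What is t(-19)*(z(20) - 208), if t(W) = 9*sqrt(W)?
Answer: -37323*I*sqrt(19)/20 ≈ -8134.4*I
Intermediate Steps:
z(R) = (6 + R)/(2*R) (z(R) = (6 + R)/((2*R)) = (6 + R)*(1/(2*R)) = (6 + R)/(2*R))
t(-19)*(z(20) - 208) = (9*sqrt(-19))*((1/2)*(6 + 20)/20 - 208) = (9*(I*sqrt(19)))*((1/2)*(1/20)*26 - 208) = (9*I*sqrt(19))*(13/20 - 208) = (9*I*sqrt(19))*(-4147/20) = -37323*I*sqrt(19)/20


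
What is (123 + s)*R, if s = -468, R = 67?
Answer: -23115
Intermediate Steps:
(123 + s)*R = (123 - 468)*67 = -345*67 = -23115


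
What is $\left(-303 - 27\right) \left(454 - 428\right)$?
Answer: $-8580$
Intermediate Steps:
$\left(-303 - 27\right) \left(454 - 428\right) = \left(-330\right) 26 = -8580$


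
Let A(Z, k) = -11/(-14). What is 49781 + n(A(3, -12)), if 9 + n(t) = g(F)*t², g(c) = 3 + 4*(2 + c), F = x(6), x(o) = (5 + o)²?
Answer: 9815207/196 ≈ 50078.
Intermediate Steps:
A(Z, k) = 11/14 (A(Z, k) = -11*(-1/14) = 11/14)
F = 121 (F = (5 + 6)² = 11² = 121)
g(c) = 11 + 4*c (g(c) = 3 + (8 + 4*c) = 11 + 4*c)
n(t) = -9 + 495*t² (n(t) = -9 + (11 + 4*121)*t² = -9 + (11 + 484)*t² = -9 + 495*t²)
49781 + n(A(3, -12)) = 49781 + (-9 + 495*(11/14)²) = 49781 + (-9 + 495*(121/196)) = 49781 + (-9 + 59895/196) = 49781 + 58131/196 = 9815207/196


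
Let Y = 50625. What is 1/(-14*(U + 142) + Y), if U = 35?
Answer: 1/48147 ≈ 2.0770e-5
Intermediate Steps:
1/(-14*(U + 142) + Y) = 1/(-14*(35 + 142) + 50625) = 1/(-14*177 + 50625) = 1/(-2478 + 50625) = 1/48147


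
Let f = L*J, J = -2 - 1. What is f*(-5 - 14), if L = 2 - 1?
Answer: 57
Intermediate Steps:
J = -3
L = 1
f = -3 (f = 1*(-3) = -3)
f*(-5 - 14) = -3*(-5 - 14) = -3*(-19) = 57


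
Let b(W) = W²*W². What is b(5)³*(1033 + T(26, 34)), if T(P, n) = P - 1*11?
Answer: 255859375000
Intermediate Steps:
T(P, n) = -11 + P (T(P, n) = P - 11 = -11 + P)
b(W) = W⁴
b(5)³*(1033 + T(26, 34)) = (5⁴)³*(1033 + (-11 + 26)) = 625³*(1033 + 15) = 244140625*1048 = 255859375000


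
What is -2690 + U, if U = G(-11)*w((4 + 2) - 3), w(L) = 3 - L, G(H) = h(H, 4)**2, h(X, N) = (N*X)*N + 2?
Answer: -2690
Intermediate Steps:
h(X, N) = 2 + X*N**2 (h(X, N) = X*N**2 + 2 = 2 + X*N**2)
G(H) = (2 + 16*H)**2 (G(H) = (2 + H*4**2)**2 = (2 + H*16)**2 = (2 + 16*H)**2)
U = 0 (U = (4*(1 + 8*(-11))**2)*(3 - ((4 + 2) - 3)) = (4*(1 - 88)**2)*(3 - (6 - 3)) = (4*(-87)**2)*(3 - 1*3) = (4*7569)*(3 - 3) = 30276*0 = 0)
-2690 + U = -2690 + 0 = -2690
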